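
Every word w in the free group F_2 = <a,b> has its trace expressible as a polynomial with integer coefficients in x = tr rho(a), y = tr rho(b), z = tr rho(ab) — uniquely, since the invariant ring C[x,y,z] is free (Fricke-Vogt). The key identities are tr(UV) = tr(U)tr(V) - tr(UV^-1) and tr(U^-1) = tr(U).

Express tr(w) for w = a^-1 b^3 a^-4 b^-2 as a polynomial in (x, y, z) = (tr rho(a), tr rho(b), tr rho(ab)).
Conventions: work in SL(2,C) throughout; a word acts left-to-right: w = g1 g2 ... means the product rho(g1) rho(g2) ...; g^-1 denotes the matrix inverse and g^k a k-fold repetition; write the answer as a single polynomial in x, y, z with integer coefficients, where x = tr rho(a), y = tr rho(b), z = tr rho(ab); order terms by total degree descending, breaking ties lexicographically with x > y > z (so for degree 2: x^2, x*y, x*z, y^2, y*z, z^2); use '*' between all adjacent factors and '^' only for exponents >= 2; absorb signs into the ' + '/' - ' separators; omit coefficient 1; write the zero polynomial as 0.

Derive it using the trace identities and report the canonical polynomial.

use: tr(b^2) = tr(b)*tr(b) - tr(1)  (reduce the b square) = y^2 - 2
use: tr(b^3) = tr(b)*tr(b^2) - tr(b)  (reduce the b square) = y^3 - 3*y
use: tr(b a b) = tr(b)*tr(a b) - tr(a)  (reduce the b square) = y*z - x
use: tr(b^3 a) = tr(b)*tr(b a b) - tr(b a)  (reduce the b square) = y^2*z - x*y - z
use: tr(a^-1 b^3) = tr(b^3)*tr(a) - tr(b^3 a)  (eliminate a^-1) = x*y^3 - y^2*z - 2*x*y + z
apply: tr(a^-2 b^3) = tr(a^-1 b^3)*tr(a) - tr(a^-1 b^3 a)  (eliminate a^-1) = x^2*y^3 - x*y^2*z - 2*x^2*y - y^3 + x*z + 3*y
tr(a^-3 b^3) = tr(a^-2 b^3)*tr(a) - tr(a^-2 b^3 a)  (eliminate a^-1) = x^3*y^3 - x^2*y^2*z - 2*x^3*y - 2*x*y^3 + x^2*z + y^2*z + 5*x*y - z
tr(a^-4 b^3) = tr(a^-3 b^3)*tr(a) - tr(a^-3 b^3 a)  (eliminate a^-1) = x^4*y^3 - x^3*y^2*z - 2*x^4*y - 3*x^2*y^3 + x^3*z + 2*x*y^2*z + 7*x^2*y + y^3 - 2*x*z - 3*y
apply: tr(a^-1 b^3 a^-4) = tr(a^-4 b^3)*tr(a) - tr(a^-4 b^3 a)  (eliminate a^-1) = x^5*y^3 - x^4*y^2*z - 2*x^5*y - 4*x^3*y^3 + x^4*z + 3*x^2*y^2*z + 9*x^3*y + 3*x*y^3 - 3*x^2*z - y^2*z - 8*x*y + z
apply: tr(b^4) = tr(b)*tr(b^3) - tr(b^2)  (reduce the b square) = y^4 - 4*y^2 + 2
use: tr(b^4 a) = tr(b)*tr(b^2 a b) - tr(b^2 a)  (reduce the b square) = y^3*z - x*y^2 - 2*y*z + x
tr(a^-1 b^4) = tr(b^4)*tr(a) - tr(b^4 a)  (eliminate a^-1) = x*y^4 - y^3*z - 3*x*y^2 + 2*y*z + x
use: tr(b^3 a^-2 b) = tr(a^-1 b^4)*tr(a) - tr(a^-1 b^4 a)  (eliminate a^-1) = x^2*y^4 - x*y^3*z - 3*x^2*y^2 - y^4 + 2*x*y*z + x^2 + 4*y^2 - 2
tr(a b a b) = tr(b a)*tr(b a) - tr(1)  (split on b) = z^2 - 2
apply: tr(a b a) = tr(a)*tr(b a) - tr(b)  (reduce the a square) = x*z - y
tr(b a b a b) = tr(b)*tr(a b a b) - tr(a b a)  (reduce the b square) = y*z^2 - x*z - y
use: tr(b a b^3 a) = tr(b)*tr(b a b a b) - tr(b a b a)  (reduce the b square) = y^2*z^2 - x*y*z - y^2 - z^2 + 2
tr(b a b^3 a^-1) = tr(b a b^3)*tr(a) - tr(b a b^3 a)  (eliminate a^-1) = x*y^3*z - x^2*y^2 - y^2*z^2 - x*y*z + x^2 + y^2 + z^2 - 2
apply: tr(b^3 a^-2 b a) = tr(b a b^3 a^-1)*tr(a) - tr(b a b^3)  (eliminate a^-1) = x^2*y^3*z - x^3*y^2 - x*y^2*z^2 - x^2*y*z - y^3*z + x^3 + 2*x*y^2 + x*z^2 + 2*y*z - 3*x
apply: tr(a^-1 b a^-1 b^3 a^-1) = tr(b^3 a^-2 b)*tr(a) - tr(b^3 a^-2 b a)  (eliminate a^-1) = x^3*y^4 - 2*x^2*y^3*z - 2*x^3*y^2 - x*y^4 + x*y^2*z^2 + 3*x^2*y*z + y^3*z + 2*x*y^2 - x*z^2 - 2*y*z + x
tr(a^-1 b a^-1 b^3) = tr(b^3 a^-1 b)*tr(a) - tr(b^3 a^-1 b a)  (eliminate a^-1) = x^2*y^4 - 2*x*y^3*z - 2*x^2*y^2 + y^2*z^2 + 3*x*y*z - y^2 - z^2 + 2
tr(a^-3 b a^-1 b^3) = tr(a^-1 b a^-1 b^3 a^-1)*tr(a) - tr(a^-1 b a^-1 b^3)  (eliminate a^-1) = x^4*y^4 - 2*x^3*y^3*z - 2*x^4*y^2 - 2*x^2*y^4 + x^2*y^2*z^2 + 3*x^3*y*z + 3*x*y^3*z + 4*x^2*y^2 - x^2*z^2 - y^2*z^2 - 5*x*y*z + x^2 + y^2 + z^2 - 2
tr(a^-1 b^3 a^-4 b) = tr(a^-3 b a^-1 b^3)*tr(a) - tr(a^-3 b a^-1 b^3 a)  (eliminate a^-1) = x^5*y^4 - 2*x^4*y^3*z - 2*x^5*y^2 - 3*x^3*y^4 + x^3*y^2*z^2 + 3*x^4*y*z + 5*x^2*y^3*z + 6*x^3*y^2 - x^3*z^2 + x*y^4 - 2*x*y^2*z^2 - 8*x^2*y*z - y^3*z + x^3 - x*y^2 + 2*x*z^2 + 2*y*z - 3*x
tr(b^-1 a^-1 b^3 a^-4) = tr(a^-1 b^3 a^-4)*tr(b) - tr(a^-1 b^3 a^-4 b)  (eliminate b^-1) = x^4*y^3*z - x^3*y^4 - x^3*y^2*z^2 - 2*x^4*y*z - 2*x^2*y^3*z + 3*x^3*y^2 + x^3*z^2 + 2*x*y^4 + 2*x*y^2*z^2 + 5*x^2*y*z - x^3 - 7*x*y^2 - 2*x*z^2 - y*z + 3*x
use: tr(a^-1 b^3 a^-4 b^-2) = tr(b^-1 a^-1 b^3 a^-4)*tr(b) - tr(b^-1 a^-1 b^3 a^-4 b)  (eliminate b^-1) = x^4*y^4*z - x^5*y^3 - x^3*y^5 - x^3*y^3*z^2 - x^4*y^2*z - 2*x^2*y^4*z + 2*x^5*y + 7*x^3*y^3 + x^3*y*z^2 + 2*x*y^5 + 2*x*y^3*z^2 - x^4*z + 2*x^2*y^2*z - 10*x^3*y - 10*x*y^3 - 2*x*y*z^2 + 3*x^2*z + 11*x*y - z

x^4*y^4*z - x^5*y^3 - x^3*y^5 - x^3*y^3*z^2 - x^4*y^2*z - 2*x^2*y^4*z + 2*x^5*y + 7*x^3*y^3 + x^3*y*z^2 + 2*x*y^5 + 2*x*y^3*z^2 - x^4*z + 2*x^2*y^2*z - 10*x^3*y - 10*x*y^3 - 2*x*y*z^2 + 3*x^2*z + 11*x*y - z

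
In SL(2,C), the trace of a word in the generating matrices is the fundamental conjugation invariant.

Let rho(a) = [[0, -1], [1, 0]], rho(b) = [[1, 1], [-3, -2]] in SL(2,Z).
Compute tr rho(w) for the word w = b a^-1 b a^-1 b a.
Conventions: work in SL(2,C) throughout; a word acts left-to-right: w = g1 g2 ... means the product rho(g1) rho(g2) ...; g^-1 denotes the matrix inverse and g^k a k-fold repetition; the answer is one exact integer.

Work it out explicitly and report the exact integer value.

52

rho(b) = [[1, 1], [-3, -2]]
... * rho(a^-1) = [[0, 1], [-1, 0]]  ->  [[-1, 1], [2, -3]]
... * rho(b) = [[1, 1], [-3, -2]]  ->  [[-4, -3], [11, 8]]
... * rho(a^-1) = [[0, 1], [-1, 0]]  ->  [[3, -4], [-8, 11]]
... * rho(b) = [[1, 1], [-3, -2]]  ->  [[15, 11], [-41, -30]]
... * rho(a) = [[0, -1], [1, 0]]  ->  [[11, -15], [-30, 41]]
tr = 11 + 41 = 52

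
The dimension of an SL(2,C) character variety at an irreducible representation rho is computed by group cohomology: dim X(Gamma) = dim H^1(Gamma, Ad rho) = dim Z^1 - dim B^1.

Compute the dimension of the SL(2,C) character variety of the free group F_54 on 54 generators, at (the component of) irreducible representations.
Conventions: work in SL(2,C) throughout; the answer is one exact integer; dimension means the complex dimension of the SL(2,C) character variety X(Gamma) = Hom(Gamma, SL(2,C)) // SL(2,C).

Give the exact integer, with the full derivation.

159

The free group F_54: 54 generators, no relators.
So Z^1 = (sl_2)^54 in full: dim Z^1 = 162.
Irreducibility makes the coboundary map sl_2 -> Z^1 injective (trivial centralizer), so dim B^1 = 3.
Therefore dim X = 162 - 3 = 159.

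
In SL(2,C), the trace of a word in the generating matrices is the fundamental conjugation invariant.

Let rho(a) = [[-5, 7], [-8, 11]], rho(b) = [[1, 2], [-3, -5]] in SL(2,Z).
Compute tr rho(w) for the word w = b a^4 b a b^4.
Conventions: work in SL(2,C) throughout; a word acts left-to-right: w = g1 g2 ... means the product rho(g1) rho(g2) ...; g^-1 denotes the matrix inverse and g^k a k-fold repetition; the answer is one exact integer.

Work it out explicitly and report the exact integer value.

rho(b) = [[1, 2], [-3, -5]]
... * rho(a) = [[-5, 7], [-8, 11]]  ->  [[-21, 29], [55, -76]]
... * rho(a) = [[-5, 7], [-8, 11]]  ->  [[-127, 172], [333, -451]]
... * rho(a) = [[-5, 7], [-8, 11]]  ->  [[-741, 1003], [1943, -2630]]
... * rho(a) = [[-5, 7], [-8, 11]]  ->  [[-4319, 5846], [11325, -15329]]
... * rho(b) = [[1, 2], [-3, -5]]  ->  [[-21857, -37868], [57312, 99295]]
... * rho(a) = [[-5, 7], [-8, 11]]  ->  [[412229, -569547], [-1080920, 1493429]]
... * rho(b) = [[1, 2], [-3, -5]]  ->  [[2120870, 3672193], [-5561207, -9628985]]
... * rho(b) = [[1, 2], [-3, -5]]  ->  [[-8895709, -14119225], [23325748, 37022511]]
... * rho(b) = [[1, 2], [-3, -5]]  ->  [[33461966, 52804707], [-87741785, -138461059]]
... * rho(b) = [[1, 2], [-3, -5]]  ->  [[-124952155, -197099603], [327641392, 516821725]]
tr = -124952155 + 516821725 = 391869570

391869570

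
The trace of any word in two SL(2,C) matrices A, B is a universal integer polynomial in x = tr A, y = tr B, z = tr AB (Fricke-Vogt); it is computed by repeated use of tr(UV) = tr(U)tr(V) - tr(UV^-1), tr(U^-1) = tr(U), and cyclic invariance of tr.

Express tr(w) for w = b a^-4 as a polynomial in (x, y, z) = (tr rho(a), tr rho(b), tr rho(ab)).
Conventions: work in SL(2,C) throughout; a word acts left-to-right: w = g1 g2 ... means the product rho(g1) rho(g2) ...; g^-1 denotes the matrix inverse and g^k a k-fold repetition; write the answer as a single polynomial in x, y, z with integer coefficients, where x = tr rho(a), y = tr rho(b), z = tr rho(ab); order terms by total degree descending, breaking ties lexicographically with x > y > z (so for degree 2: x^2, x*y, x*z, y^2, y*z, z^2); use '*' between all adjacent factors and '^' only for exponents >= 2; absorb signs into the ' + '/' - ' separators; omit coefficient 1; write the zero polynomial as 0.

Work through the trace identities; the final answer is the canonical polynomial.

x^4*y - x^3*z - 3*x^2*y + 2*x*z + y

and tr(a^-1 b) = tr(b) * tr(a) - tr(b a) = x*y - z
tr(a^-2 b) = tr(a^-1 b) * tr(a) - tr(a^-1 b a) = x^2*y - x*z - y
tr(a^-2 b a^-1) = tr(a^-2 b) * tr(a) - tr(a^-2 b a) = x^3*y - x^2*z - 2*x*y + z
tr(b a^-4) = tr(a^-2 b a^-1) * tr(a) - tr(a^-2 b) = x^4*y - x^3*z - 3*x^2*y + 2*x*z + y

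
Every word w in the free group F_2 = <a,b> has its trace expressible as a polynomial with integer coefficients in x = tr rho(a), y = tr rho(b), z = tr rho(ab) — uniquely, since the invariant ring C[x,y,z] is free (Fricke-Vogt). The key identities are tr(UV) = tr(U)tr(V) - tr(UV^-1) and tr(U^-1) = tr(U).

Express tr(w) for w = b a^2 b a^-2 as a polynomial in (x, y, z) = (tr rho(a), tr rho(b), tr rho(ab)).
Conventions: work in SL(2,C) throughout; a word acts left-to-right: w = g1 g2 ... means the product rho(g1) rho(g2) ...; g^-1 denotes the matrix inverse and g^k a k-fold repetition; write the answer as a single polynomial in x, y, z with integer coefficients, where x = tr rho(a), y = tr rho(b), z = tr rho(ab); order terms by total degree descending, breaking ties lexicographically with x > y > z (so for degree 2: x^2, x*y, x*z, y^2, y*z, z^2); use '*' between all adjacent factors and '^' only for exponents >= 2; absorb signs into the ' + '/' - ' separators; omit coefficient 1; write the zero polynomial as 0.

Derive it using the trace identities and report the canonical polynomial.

x^3*y*z - x^4 - x^2*y^2 - x^2*z^2 + 4*x^2 + y^2 - 2

tr(a^2 b) = tr(a)*tr(b a) - tr(b) = x*z - y
tr(a^2) = tr(a)*tr(a) - tr(1) = x^2 - 2
tr(b a^2 b) = tr(b)*tr(a^2 b) - tr(a^2) = x*y*z - x^2 - y^2 + 2
tr(b a b a) = tr(a b)*tr(a b) - tr(1)   [split at repeated a] = z^2 - 2
tr(b a b) = tr(b)*tr(a b) - tr(a) = y*z - x
tr(b a^2 b a) = tr(a)*tr(b a b a) - tr(b a b) = x*z^2 - y*z - x
tr(a^-1 b a^2 b) = tr(b a^2 b)*tr(a) - tr(b a^2 b a) = x^2*y*z - x^3 - x*y^2 - x*z^2 + y*z + 3*x
tr(b a^2 b a^-2) = tr(a^-1 b a^2 b)*tr(a) - tr(a^-1 b a^2 b a) = x^3*y*z - x^4 - x^2*y^2 - x^2*z^2 + 4*x^2 + y^2 - 2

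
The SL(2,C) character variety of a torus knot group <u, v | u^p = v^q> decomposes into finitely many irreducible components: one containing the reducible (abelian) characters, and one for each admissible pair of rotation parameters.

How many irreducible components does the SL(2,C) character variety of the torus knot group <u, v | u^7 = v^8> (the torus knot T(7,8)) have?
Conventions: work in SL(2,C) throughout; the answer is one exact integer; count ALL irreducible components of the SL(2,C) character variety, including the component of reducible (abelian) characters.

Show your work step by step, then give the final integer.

In the torus knot group T(7,8), u^7 = v^8 is central, so an irreducible representation sends it to +I or -I (Schur).
On an irreducible component, tr(u) is locked at 2*cos(pi*alpha/7) for some alpha in 1..6, and tr(v) at 2*cos(pi*beta/8) for some beta in 1..7.
The two central values (-1)^alpha I and (-1)^beta I must be the same matrix, so alpha and beta share a parity.
count pairs: odd alpha (3 choices) x odd beta (4), plus even alpha (3) x even beta (3): 3*4 + 3*3 = 21.
That is 21 components of irreducible characters, and with the reducible (abelian) component the total is 22.

22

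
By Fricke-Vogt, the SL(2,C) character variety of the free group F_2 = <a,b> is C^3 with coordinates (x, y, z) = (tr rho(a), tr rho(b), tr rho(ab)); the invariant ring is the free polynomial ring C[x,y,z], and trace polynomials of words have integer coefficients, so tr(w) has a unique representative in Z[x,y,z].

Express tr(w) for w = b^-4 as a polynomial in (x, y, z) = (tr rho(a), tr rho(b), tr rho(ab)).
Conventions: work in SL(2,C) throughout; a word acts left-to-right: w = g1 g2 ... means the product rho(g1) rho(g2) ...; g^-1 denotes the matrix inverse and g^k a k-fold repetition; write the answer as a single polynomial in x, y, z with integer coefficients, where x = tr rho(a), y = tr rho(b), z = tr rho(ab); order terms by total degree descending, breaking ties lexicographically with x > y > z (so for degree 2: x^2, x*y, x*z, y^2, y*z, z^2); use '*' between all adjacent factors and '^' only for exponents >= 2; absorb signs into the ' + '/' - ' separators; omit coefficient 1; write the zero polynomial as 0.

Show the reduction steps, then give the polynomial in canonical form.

tr(b^-1) = tr(b) = y
tr(b^-2) = tr(b^-1)*tr(b) - tr(1) = y^2 - 2
next, tr(b^-3) = tr(b^-2)*tr(b) - tr(b^-1) = y^3 - 3*y
next, tr(b^-4) = tr(b^-3)*tr(b) - tr(b^-2) = y^4 - 4*y^2 + 2

y^4 - 4*y^2 + 2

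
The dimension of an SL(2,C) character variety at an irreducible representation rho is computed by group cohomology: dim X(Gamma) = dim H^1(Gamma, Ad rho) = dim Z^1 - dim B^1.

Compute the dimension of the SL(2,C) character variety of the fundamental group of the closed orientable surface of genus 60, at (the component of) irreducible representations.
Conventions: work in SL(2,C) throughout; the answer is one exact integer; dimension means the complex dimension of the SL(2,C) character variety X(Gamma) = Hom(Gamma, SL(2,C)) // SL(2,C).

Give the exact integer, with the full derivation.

354

pi_1 of the closed genus-60 surface has 120 generators bound by the single product-of-commutators relator.
Before the relator condition, cocycle space has dim 3*120 = 360.
At an irreducible rho, H^2 = coker(d_2) vanishes (Poincare duality: H^2 is dual to H^0 = invariants = 0), so d_2 is surjective onto sl_2 and dim Z^1 = 360 - 3 = 357.
Coboundaries contribute dim B^1 = 3 (injective at irreducible rho).
Hence dim X = 357 - 3 = 354.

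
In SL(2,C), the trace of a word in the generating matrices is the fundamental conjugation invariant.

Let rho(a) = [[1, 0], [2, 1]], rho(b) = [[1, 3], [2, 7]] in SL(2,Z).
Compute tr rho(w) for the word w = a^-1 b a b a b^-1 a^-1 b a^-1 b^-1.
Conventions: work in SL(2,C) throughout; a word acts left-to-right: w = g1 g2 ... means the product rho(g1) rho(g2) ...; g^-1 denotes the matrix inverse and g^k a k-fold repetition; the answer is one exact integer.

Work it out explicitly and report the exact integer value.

-17638

rho(a^-1) = [[1, 0], [-2, 1]]
... * rho(b) = [[1, 3], [2, 7]]  ->  [[1, 3], [0, 1]]
... * rho(a) = [[1, 0], [2, 1]]  ->  [[7, 3], [2, 1]]
... * rho(b) = [[1, 3], [2, 7]]  ->  [[13, 42], [4, 13]]
... * rho(a) = [[1, 0], [2, 1]]  ->  [[97, 42], [30, 13]]
... * rho(b^-1) = [[7, -3], [-2, 1]]  ->  [[595, -249], [184, -77]]
... * rho(a^-1) = [[1, 0], [-2, 1]]  ->  [[1093, -249], [338, -77]]
... * rho(b) = [[1, 3], [2, 7]]  ->  [[595, 1536], [184, 475]]
... * rho(a^-1) = [[1, 0], [-2, 1]]  ->  [[-2477, 1536], [-766, 475]]
... * rho(b^-1) = [[7, -3], [-2, 1]]  ->  [[-20411, 8967], [-6312, 2773]]
tr = -20411 + 2773 = -17638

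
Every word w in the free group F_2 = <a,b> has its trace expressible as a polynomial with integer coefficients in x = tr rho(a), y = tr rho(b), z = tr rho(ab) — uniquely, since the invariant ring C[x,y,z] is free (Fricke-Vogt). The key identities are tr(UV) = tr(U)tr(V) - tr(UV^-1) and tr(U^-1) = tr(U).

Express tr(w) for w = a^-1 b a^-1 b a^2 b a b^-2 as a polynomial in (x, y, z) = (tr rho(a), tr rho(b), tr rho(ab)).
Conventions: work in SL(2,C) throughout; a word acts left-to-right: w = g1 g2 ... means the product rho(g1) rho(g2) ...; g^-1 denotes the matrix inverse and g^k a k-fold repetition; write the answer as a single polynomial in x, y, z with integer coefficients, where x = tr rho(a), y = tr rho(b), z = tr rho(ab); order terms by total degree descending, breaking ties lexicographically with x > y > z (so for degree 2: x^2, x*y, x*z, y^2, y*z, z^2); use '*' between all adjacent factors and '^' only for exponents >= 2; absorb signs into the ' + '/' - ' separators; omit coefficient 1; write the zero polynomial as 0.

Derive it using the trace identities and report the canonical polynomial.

-x^3*y^3*z^2 + x^4*y^2*z + 2*x^2*y^4*z + 2*x^2*y^2*z^3 - x^3*y^3 - x^3*y*z^2 - x*y^5 - 3*x*y^3*z^2 - x*y*z^4 - 4*x^2*y^2*z + y^4*z + y^2*z^3 + x^3*y + 5*x*y^3 + 5*x*y*z^2 - 4*y^2*z - 4*x*y + z

tr(b^2 a) = tr(b) * tr(a b) - tr(a) = y*z - x
tr(b^2) = tr(b) * tr(b) - tr(1) = y^2 - 2
tr(b a^2 b) = tr(a) * tr(b^2 a) - tr(b^2) = x*y*z - x^2 - y^2 + 2
tr(b a b a) = tr(b a) * tr(b a) - tr(1) = z^2 - 2
tr(a^2 b a b) = tr(a) * tr(b a b a) - tr(b a b) = x*z^2 - y*z - x
tr(a b a) = tr(a) * tr(b a) - tr(b) = x*z - y
tr(a^2 b a) = tr(a) * tr(a b a) - tr(a b) = x^2*z - x*y - z
tr(b a^2 b a b) = tr(b) * tr(a^2 b a b) - tr(a^2 b a) = x*y*z^2 - x^2*z - y^2*z + z
tr(b a b a b a) = tr(a b) * tr(a b a b) - tr(a^-1 b^-1) = z^3 - 3*z
tr(b a b a b) = tr(b) * tr(a b a b) - tr(a b a) = y*z^2 - x*z - y
tr(b a^2 b a b a) = tr(a) * tr(b a b a b a) - tr(b a b a b) = x*z^3 - y*z^2 - 2*x*z + y
tr(a^-1 b a^2 b a b) = tr(b a^2 b a b) * tr(a) - tr(b a^2 b a b a) = x^2*y*z^2 - x^3*z - x*y^2*z - x*z^3 + y*z^2 + 3*x*z - y
tr(a^-1 b a^2 b a b^-1) = tr(a^-1 b a^2 b a) * tr(b) - tr(a^-1 b a^2 b a b) = -x^2*y*z^2 + x^3*z + 2*x*y^2*z + x*z^3 - x^2*y - y^3 - y*z^2 - 3*x*z + 3*y
tr(b^3 a) = tr(b) * tr(a b^2) - tr(a b) = y^2*z - x*y - z
tr(b^3) = tr(b) * tr(b^2) - tr(b) = y^3 - 3*y
tr(b^2 a^2 b) = tr(a) * tr(b^3 a) - tr(b^3) = x*y^2*z - x^2*y - y^3 - x*z + 3*y
tr(b a^2 b a^2 b) = tr(a) * tr(b^2 a^2 b a) - tr(b^2 a^2 b) = x^2*y*z^2 - x^3*z - 2*x*y^2*z + x^2*y + y^3 + 2*x*z - 3*y
tr(b a^2 b a^2 b a) = tr(a) * tr(b a^2 b a b a) - tr(b a^2 b a b) = x^2*z^3 - 2*x*y*z^2 - x^2*z + y^2*z + x*y - z
tr(a b a^-1 b a^2 b a) = tr(b a^2 b a^2 b) * tr(a) - tr(b a^2 b a^2 b a) = x^3*y*z^2 - x^4*z - 2*x^2*y^2*z - x^2*z^3 + x^3*y + x*y^3 + 2*x*y*z^2 + 3*x^2*z - y^2*z - 4*x*y + z
tr(b a b a b^2 a) = tr(b) * tr(a b a b a b) - tr(a b a b a) = y*z^3 - x*z^2 - 2*y*z + x
tr(b a b a b^2) = tr(b) * tr(a b a b^2) - tr(a b a b) = y^2*z^2 - x*y*z - y^2 - z^2 + 2
tr(b a^2 b a b a b) = tr(a) * tr(b a b a b^2 a) - tr(b a b a b^2) = x*y*z^3 - x^2*z^2 - y^2*z^2 - x*y*z + x^2 + y^2 + z^2 - 2
tr(b a b a b a b a) = tr(b a b a) * tr(b a b a) - tr(1) = z^4 - 4*z^2 + 2
tr(b a^2 b a b a b a) = tr(a) * tr(b a b a b a b a) - tr(b a b a b a b) = x*z^4 - y*z^3 - 3*x*z^2 + 2*y*z + x
tr(a b a^-1 b a^2 b a b) = tr(b a^2 b a b a b) * tr(a) - tr(b a^2 b a b a b a) = x^2*y*z^3 - x^3*z^2 - x*y^2*z^2 - x*z^4 - x^2*y*z + y*z^3 + x^3 + x*y^2 + 4*x*z^2 - 2*y*z - 3*x
tr(b^-1 a b a^-1 b a^2 b a) = tr(a b a^-1 b a^2 b a) * tr(b) - tr(a b a^-1 b a^2 b a b) = x^3*y^2*z^2 - x^4*y*z - 2*x^2*y^3*z - 2*x^2*y*z^3 + x^3*y^2 + x^3*z^2 + x*y^4 + 3*x*y^2*z^2 + x*z^4 + 4*x^2*y*z - y^3*z - y*z^3 - x^3 - 5*x*y^2 - 4*x*z^2 + 3*y*z + 3*x
tr(b a^-1 b a^2 b a b^-2 a) = tr(b^-1 a b a^-1 b a^2 b a) * tr(b) - tr(b^-1 a b a^-1 b a^2 b a b) = x^3*y^3*z^2 - x^4*y^2*z - 2*x^2*y^4*z - 2*x^2*y^2*z^3 + x^3*y^3 + x*y^5 + 3*x*y^3*z^2 + x*y*z^4 + x^4*z + 6*x^2*y^2*z + x^2*z^3 - y^4*z - y^2*z^3 - 2*x^3*y - 6*x*y^3 - 6*x*y*z^2 - 3*x^2*z + 4*y^2*z + 7*x*y - z
tr(a^-1 b a^-1 b a^2 b a b^-2) = tr(b a^-1 b a^2 b a b^-2) * tr(a) - tr(b a^-1 b a^2 b a b^-2 a) = -x^3*y^3*z^2 + x^4*y^2*z + 2*x^2*y^4*z + 2*x^2*y^2*z^3 - x^3*y^3 - x^3*y*z^2 - x*y^5 - 3*x*y^3*z^2 - x*y*z^4 - 4*x^2*y^2*z + y^4*z + y^2*z^3 + x^3*y + 5*x*y^3 + 5*x*y*z^2 - 4*y^2*z - 4*x*y + z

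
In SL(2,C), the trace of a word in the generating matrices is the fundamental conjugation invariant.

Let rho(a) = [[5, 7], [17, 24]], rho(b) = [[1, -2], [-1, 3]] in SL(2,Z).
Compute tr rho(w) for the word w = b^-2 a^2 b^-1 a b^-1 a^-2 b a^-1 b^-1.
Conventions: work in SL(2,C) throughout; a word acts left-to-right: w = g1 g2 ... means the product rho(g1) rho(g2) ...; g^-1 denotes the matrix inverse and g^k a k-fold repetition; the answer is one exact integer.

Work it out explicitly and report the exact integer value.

163388524354

rho(b^-1) = [[3, 2], [1, 1]]
... * rho(b^-1) = [[3, 2], [1, 1]]  ->  [[11, 8], [4, 3]]
... * rho(a) = [[5, 7], [17, 24]]  ->  [[191, 269], [71, 100]]
... * rho(a) = [[5, 7], [17, 24]]  ->  [[5528, 7793], [2055, 2897]]
... * rho(b^-1) = [[3, 2], [1, 1]]  ->  [[24377, 18849], [9062, 7007]]
... * rho(a) = [[5, 7], [17, 24]]  ->  [[442318, 623015], [164429, 231602]]
... * rho(b^-1) = [[3, 2], [1, 1]]  ->  [[1949969, 1507651], [724889, 560460]]
... * rho(a^-1) = [[24, -7], [-17, 5]]  ->  [[21169189, -6111528], [7869516, -2271923]]
... * rho(a^-1) = [[24, -7], [-17, 5]]  ->  [[611956512, -178741963], [227491075, -66446227]]
... * rho(b) = [[1, -2], [-1, 3]]  ->  [[790698475, -1760138913], [293937302, -654320831]]
... * rho(a^-1) = [[24, -7], [-17, 5]]  ->  [[48899124921, -14335583890], [18177949375, -5329165269]]
... * rho(b^-1) = [[3, 2], [1, 1]]  ->  [[132361790873, 83462665952], [49204682856, 31026733481]]
tr = 132361790873 + 31026733481 = 163388524354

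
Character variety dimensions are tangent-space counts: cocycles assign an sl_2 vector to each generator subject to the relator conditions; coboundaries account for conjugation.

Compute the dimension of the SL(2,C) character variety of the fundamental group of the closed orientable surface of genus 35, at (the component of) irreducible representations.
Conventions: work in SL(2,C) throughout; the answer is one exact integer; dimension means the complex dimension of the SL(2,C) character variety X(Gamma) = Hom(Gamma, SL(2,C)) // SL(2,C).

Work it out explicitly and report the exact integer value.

Gamma = pi_1(Sigma_35) = < a_1, b_1, ..., a_35, b_35 | prod [a_i, b_i] > has 2g = 70 generators and 1 relator.
A cocycle assigns one sl_2 vector per generator subject to the relator condition d_2(z) = 0: dim of the unconstrained space is 3*2g = 210.
H^2 = coker(d_2) is dual to H^0 = 0 at irreducible rho (Poincare duality), so d_2 is onto: dim Z^1 = 207.
Coboundaries contribute dim B^1 = 3 (injective at irreducible rho).
dim X = dim H^1 = 207 - 3 = 204.

204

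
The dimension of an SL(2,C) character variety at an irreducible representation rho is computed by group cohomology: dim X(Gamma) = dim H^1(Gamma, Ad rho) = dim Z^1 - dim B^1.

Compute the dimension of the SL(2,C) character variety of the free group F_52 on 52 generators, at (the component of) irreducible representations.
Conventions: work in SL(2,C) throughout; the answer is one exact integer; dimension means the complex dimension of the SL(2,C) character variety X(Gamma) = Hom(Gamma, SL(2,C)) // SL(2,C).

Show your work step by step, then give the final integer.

The free group F_52: 52 generators, no relators.
So Z^1 = (sl_2)^52 in full: dim Z^1 = 156.
At an irreducible rho the centralizer of the image in sl_2 is 0, so the coboundary map sl_2 -> Z^1 is injective: dim B^1 = 3.
Therefore dim X = 156 - 3 = 153.

153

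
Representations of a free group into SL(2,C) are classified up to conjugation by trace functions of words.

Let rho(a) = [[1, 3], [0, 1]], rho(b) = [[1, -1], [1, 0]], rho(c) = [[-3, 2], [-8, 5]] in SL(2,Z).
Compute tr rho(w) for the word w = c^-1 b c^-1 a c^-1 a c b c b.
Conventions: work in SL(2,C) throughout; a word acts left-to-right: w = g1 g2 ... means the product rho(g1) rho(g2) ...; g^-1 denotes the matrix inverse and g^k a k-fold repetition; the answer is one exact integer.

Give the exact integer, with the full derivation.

-127094

rho(c^-1) = [[5, -2], [8, -3]]
... * rho(b) = [[1, -1], [1, 0]]  ->  [[3, -5], [5, -8]]
... * rho(c^-1) = [[5, -2], [8, -3]]  ->  [[-25, 9], [-39, 14]]
... * rho(a) = [[1, 3], [0, 1]]  ->  [[-25, -66], [-39, -103]]
... * rho(c^-1) = [[5, -2], [8, -3]]  ->  [[-653, 248], [-1019, 387]]
... * rho(a) = [[1, 3], [0, 1]]  ->  [[-653, -1711], [-1019, -2670]]
... * rho(c) = [[-3, 2], [-8, 5]]  ->  [[15647, -9861], [24417, -15388]]
... * rho(b) = [[1, -1], [1, 0]]  ->  [[5786, -15647], [9029, -24417]]
... * rho(c) = [[-3, 2], [-8, 5]]  ->  [[107818, -66663], [168249, -104027]]
... * rho(b) = [[1, -1], [1, 0]]  ->  [[41155, -107818], [64222, -168249]]
tr = 41155 + -168249 = -127094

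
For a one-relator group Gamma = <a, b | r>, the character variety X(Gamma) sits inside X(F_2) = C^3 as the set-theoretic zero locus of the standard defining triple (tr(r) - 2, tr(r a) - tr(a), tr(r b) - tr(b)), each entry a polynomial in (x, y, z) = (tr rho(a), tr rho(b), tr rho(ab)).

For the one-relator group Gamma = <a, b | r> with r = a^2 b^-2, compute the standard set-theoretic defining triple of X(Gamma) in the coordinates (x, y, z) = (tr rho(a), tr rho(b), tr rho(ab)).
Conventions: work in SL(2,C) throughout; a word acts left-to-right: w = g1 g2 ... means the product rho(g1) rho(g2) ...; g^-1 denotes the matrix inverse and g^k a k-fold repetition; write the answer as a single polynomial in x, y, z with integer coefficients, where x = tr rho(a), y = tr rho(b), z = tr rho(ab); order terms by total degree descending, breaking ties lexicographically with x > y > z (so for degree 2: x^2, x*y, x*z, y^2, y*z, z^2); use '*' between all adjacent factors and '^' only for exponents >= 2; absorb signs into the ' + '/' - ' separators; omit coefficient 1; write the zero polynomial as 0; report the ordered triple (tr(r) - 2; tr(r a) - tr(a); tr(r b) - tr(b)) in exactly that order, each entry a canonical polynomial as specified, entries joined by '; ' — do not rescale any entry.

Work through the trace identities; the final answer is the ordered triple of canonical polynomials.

tr(a^2) = tr(a) tr(a) - tr(1) = x^2 - 2
tr(a^2 b) = tr(a) tr(b a) - tr(b) = x*z - y
tr(b^-1 a^2) = tr(a^2) tr(b) - tr(a^2 b) = x^2*y - x*z - y
tr(a^2 b^-2) = tr(b^-1 a^2) tr(b) - tr(b^-1 a^2 b) = x^2*y^2 - x*y*z - x^2 - y^2 + 2
tr(a^3) = tr(a) tr(a^2) - tr(a)  (reduce the a square) = x^3 - 3*x
tr(a^3 b) = tr(a) tr(b a^2) - tr(b a)  (reduce the a square) = x^2*z - x*y - z
tr(a^3 b^-1) = tr(a^3) tr(b) - tr(a^3 b)  (eliminate b^-1) = x^3*y - x^2*z - 2*x*y + z
tr(a^2 b^-2 a) = tr(a^3 b^-1) tr(b) - tr(a^3)  (eliminate b^-1) = x^3*y^2 - x^2*y*z - x^3 - 2*x*y^2 + y*z + 3*x
assemble the triple (tr(r) - 2; tr(r a) - x; tr(r b) - y)

x^2*y^2 - x*y*z - x^2 - y^2; x^3*y^2 - x^2*y*z - x^3 - 2*x*y^2 + y*z + 2*x; x^2*y - x*z - 2*y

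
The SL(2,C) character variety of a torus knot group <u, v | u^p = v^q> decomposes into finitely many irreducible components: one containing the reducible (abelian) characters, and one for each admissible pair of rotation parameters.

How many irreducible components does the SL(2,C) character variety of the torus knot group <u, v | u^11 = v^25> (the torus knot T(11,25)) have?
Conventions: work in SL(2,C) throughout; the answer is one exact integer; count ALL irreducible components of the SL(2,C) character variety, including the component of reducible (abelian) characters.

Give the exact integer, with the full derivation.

For T(11,25): irreducibility forces the central element u^11 = v^25 to one of +I, -I.
On an irreducible component, tr(u) is locked at 2*cos(pi*alpha/11) for some alpha in 1..10, and tr(v) at 2*cos(pi*beta/25) for some beta in 1..24.
Consistency of u^11 = (-1)^alpha I with v^25 = (-1)^beta I forces alpha = beta (mod 2).
count pairs: odd alpha (5 choices) x odd beta (12), plus even alpha (5) x even beta (12): 5*12 + 5*12 = 120.
components with irreducible characters: 120; plus the single component of reducible (abelian) characters: total 121.

121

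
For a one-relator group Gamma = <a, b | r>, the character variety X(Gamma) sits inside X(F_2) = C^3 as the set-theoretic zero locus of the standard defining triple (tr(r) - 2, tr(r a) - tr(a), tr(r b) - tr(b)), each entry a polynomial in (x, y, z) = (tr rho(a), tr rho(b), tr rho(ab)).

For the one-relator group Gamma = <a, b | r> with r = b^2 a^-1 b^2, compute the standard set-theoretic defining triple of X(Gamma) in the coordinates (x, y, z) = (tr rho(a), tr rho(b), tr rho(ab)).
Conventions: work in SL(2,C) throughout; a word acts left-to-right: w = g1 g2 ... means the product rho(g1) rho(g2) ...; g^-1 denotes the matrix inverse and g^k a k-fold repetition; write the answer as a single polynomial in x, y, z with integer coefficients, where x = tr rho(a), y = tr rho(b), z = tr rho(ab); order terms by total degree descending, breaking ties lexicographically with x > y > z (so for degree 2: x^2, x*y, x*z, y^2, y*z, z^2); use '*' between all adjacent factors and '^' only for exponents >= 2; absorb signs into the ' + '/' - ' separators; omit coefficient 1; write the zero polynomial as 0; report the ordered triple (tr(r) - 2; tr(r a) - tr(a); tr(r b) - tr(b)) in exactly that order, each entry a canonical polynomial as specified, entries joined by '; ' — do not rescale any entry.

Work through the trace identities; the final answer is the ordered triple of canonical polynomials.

x*y^4 - y^3*z - 3*x*y^2 + 2*y*z + x - 2; x*y^3*z - x^2*y^2 - y^2*z^2 - x + 2; x*y^5 - y^4*z - 4*x*y^3 + 3*y^2*z + 3*x*y - y - z

reduce: trace(b^2) = trace(b)*trace(b) - trace(1) = y^2 - 2
so trace(b^3) = trace(b)*trace(b^2) - trace(b) = y^3 - 3*y
trace(b^4) = trace(b)*trace(b^3) - trace(b^2) = y^4 - 4*y^2 + 2
so trace(a b^2) = trace(b)*trace(a b) - trace(a) = y*z - x
trace(b^2 a b) = trace(b)*trace(a b^2) - trace(a b) = y^2*z - x*y - z
so trace(b^4 a) = trace(b)*trace(b^2 a b) - trace(b^2 a) = y^3*z - x*y^2 - 2*y*z + x
trace(b^2 a^-1 b^2) = trace(b^4)*trace(a) - trace(b^4 a) = x*y^4 - y^3*z - 3*x*y^2 + 2*y*z + x
reduce: trace(a b a b) = trace(a b)*trace(a b) - trace(1)   [split at a repeated a] = z^2 - 2
trace(a b a) = trace(a)*trace(b a) - trace(b)   [square of a] = x*z - y
trace(a b^2 a b) = trace(b)*trace(a b a b) - trace(a b a)   [square of b] = y*z^2 - x*z - y
so trace(a b^2 a) = trace(a)*trace(b^2 a) - trace(b^2)   [square of a] = x*y*z - x^2 - y^2 + 2
reduce: trace(b^2 a b^2 a) = trace(b)*trace(a b^2 a b) - trace(a b^2 a)   [square of b] = y^2*z^2 - 2*x*y*z + x^2 - 2
trace(b^2 a^-1 b^2 a) = trace(b^2 a b^2)*trace(a) - trace(b^2 a b^2 a)   [inverse elimination on a] = x*y^3*z - x^2*y^2 - y^2*z^2 + 2
trace(b^5) = trace(b)*trace(b^4) - trace(b^3)  (reduce the b square) = y^5 - 5*y^3 + 5*y
so trace(b^5 a) = trace(b)*trace(b a b^3) - trace(b a b^2)  (reduce the b square) = y^4*z - x*y^3 - 3*y^2*z + 2*x*y + z
so trace(b^2 a^-1 b^3) = trace(b^5)*trace(a) - trace(b^5 a)  (eliminate a^-1) = x*y^5 - y^4*z - 4*x*y^3 + 3*y^2*z + 3*x*y - z
assemble the triple (trace(r) - 2; trace(r a) - x; trace(r b) - y)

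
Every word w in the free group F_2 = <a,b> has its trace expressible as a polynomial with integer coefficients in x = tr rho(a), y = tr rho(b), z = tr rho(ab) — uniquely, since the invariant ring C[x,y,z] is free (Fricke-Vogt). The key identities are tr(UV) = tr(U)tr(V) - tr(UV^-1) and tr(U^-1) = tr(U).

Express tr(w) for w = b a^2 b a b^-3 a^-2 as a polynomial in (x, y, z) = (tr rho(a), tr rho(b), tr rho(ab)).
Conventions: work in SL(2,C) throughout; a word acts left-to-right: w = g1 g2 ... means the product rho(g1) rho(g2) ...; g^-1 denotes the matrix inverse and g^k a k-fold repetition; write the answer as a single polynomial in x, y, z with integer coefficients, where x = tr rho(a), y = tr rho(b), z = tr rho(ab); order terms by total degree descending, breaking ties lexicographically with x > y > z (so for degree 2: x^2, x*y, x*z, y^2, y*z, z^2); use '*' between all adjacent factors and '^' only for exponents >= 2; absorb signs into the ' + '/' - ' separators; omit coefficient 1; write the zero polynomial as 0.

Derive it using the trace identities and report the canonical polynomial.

-x^3*y^3*z^2 + x^4*y^2*z + 2*x^2*y^4*z + x^2*y^2*z^3 - x^3*y^3 + x^3*y*z^2 - x*y^5 - x*y^3*z^2 - x^4*z - 7*x^2*y^2*z - x^2*z^3 + 2*x^3*y + 6*x*y^3 + 2*x*y*z^2 + 4*x^2*z - 7*x*y - z

tr(a^2 b) = tr(a)*tr(b a) - tr(b) = x*z - y
tr(a^2) = tr(a)*tr(a) - tr(1) = x^2 - 2
apply: tr(b a^2 b) = tr(b)*tr(a^2 b) - tr(a^2) = x*y*z - x^2 - y^2 + 2
tr(b a b a) = tr(a b)*tr(a b) - tr(1)   [split at repeated a] = z^2 - 2
apply: tr(b a b) = tr(b)*tr(a b) - tr(a) = y*z - x
tr(a^2 b a b) = tr(a)*tr(b a b a) - tr(b a b) = x*z^2 - y*z - x
tr(a^2 b a) = tr(a)*tr(a b a) - tr(a b) = x^2*z - x*y - z
tr(b a^2 b a b) = tr(b)*tr(a^2 b a b) - tr(a^2 b a) = x*y*z^2 - x^2*z - y^2*z + z
apply: tr(b a b a b a) = tr(a b a b)*tr(a b) - tr(b a)   [split at repeated a] = z^3 - 3*z
tr(b a b a b) = tr(b)*tr(a b a b) - tr(a b a) = y*z^2 - x*z - y
tr(b a^2 b a b a) = tr(a)*tr(b a b a b a) - tr(b a b a b) = x*z^3 - y*z^2 - 2*x*z + y
tr(a^-1 b a^2 b a b) = tr(b a^2 b a b)*tr(a) - tr(b a^2 b a b a) = x^2*y*z^2 - x^3*z - x*y^2*z - x*z^3 + y*z^2 + 3*x*z - y
use: tr(a^-1 b a^2 b a b^-1) = tr(a^-1 b a^2 b a)*tr(b) - tr(a^-1 b a^2 b a b) = -x^2*y*z^2 + x^3*z + 2*x*y^2*z + x*z^3 - x^2*y - y^3 - y*z^2 - 3*x*z + 3*y
tr(b^-2 a^-1 b a^2 b a) = tr(a^-1 b a^2 b a b^-1)*tr(b) - tr(a^-1 b a^2 b a) = -x^2*y^2*z^2 + x^3*y*z + 2*x*y^3*z + x*y*z^3 - x^2*y^2 - y^4 - y^2*z^2 - 4*x*y*z + x^2 + 4*y^2 - 2
tr(b a^2 b a b^-3 a^-1) = tr(b^-2 a^-1 b a^2 b a)*tr(b) - tr(b^-2 a^-1 b a^2 b a b) = -x^2*y^3*z^2 + x^3*y^2*z + 2*x*y^4*z + x*y^2*z^3 - x^2*y^3 + x^2*y*z^2 - y^5 - y^3*z^2 - x^3*z - 6*x*y^2*z - x*z^3 + 2*x^2*y + 5*y^3 + y*z^2 + 3*x*z - 5*y
apply: tr(b^-1 a^2 b a) = tr(a^2 b a)*tr(b) - tr(a^2 b a b) = x^2*y*z - x*y^2 - x*z^2 + x
tr(a^2 b a b^-2) = tr(b^-1 a^2 b a)*tr(b) - tr(b^-1 a^2 b a b) = x^2*y^2*z - x*y^3 - x*y*z^2 - x^2*z + 2*x*y + z
tr(b a^2 b a b^-3 a^-2) = tr(b a^2 b a b^-3 a^-1)*tr(a) - tr(b a^2 b a b^-3) = -x^3*y^3*z^2 + x^4*y^2*z + 2*x^2*y^4*z + x^2*y^2*z^3 - x^3*y^3 + x^3*y*z^2 - x*y^5 - x*y^3*z^2 - x^4*z - 7*x^2*y^2*z - x^2*z^3 + 2*x^3*y + 6*x*y^3 + 2*x*y*z^2 + 4*x^2*z - 7*x*y - z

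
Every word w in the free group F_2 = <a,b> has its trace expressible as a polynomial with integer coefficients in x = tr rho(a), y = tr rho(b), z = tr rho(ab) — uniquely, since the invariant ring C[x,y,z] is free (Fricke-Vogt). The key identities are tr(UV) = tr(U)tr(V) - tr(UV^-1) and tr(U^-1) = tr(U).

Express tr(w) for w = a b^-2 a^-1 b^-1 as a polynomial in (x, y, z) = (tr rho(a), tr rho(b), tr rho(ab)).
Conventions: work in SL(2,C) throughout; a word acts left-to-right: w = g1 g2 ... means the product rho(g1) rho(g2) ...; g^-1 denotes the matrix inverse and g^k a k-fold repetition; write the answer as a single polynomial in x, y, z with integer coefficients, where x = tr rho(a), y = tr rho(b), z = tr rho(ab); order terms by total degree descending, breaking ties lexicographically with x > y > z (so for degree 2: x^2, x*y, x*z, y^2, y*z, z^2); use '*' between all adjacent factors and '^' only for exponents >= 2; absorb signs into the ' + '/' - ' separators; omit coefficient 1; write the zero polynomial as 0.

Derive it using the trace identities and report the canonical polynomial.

apply: tr(b^-1) = tr(b) = y
tr(b^-2) = tr(b^-1) * tr(b) - tr(1) = y^2 - 2
tr(b a b) = tr(b) * tr(a b) - tr(a) = y*z - x
tr(b a b a) = tr(b a) * tr(b a) - tr(1)   [split at repeated b] = z^2 - 2
use: tr(a^-1 b a b) = tr(b a b) * tr(a) - tr(b a b a) = x*y*z - x^2 - z^2 + 2
tr(a^-1 b a b^-1) = tr(a^-1 b a) * tr(b) - tr(a^-1 b a b) = -x*y*z + x^2 + y^2 + z^2 - 2
use: tr(a b^-2 a^-1 b) = tr(a^-1 b a b^-1) * tr(b) - tr(a^-1 b a) = -x*y^2*z + x^2*y + y^3 + y*z^2 - 3*y
apply: tr(a b^-2 a^-1 b^-1) = tr(a b^-2 a^-1) * tr(b) - tr(a b^-2 a^-1 b) = x*y^2*z - x^2*y - y*z^2 + y

x*y^2*z - x^2*y - y*z^2 + y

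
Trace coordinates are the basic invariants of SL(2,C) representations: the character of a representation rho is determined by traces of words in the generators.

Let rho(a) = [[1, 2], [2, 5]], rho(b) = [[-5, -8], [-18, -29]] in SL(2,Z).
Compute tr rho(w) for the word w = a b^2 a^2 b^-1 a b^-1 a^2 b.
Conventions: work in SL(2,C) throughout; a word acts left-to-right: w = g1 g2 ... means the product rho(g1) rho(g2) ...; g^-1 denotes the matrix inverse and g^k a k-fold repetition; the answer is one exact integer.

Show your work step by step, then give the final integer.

rho(a) = [[1, 2], [2, 5]]
... * rho(b) = [[-5, -8], [-18, -29]]  ->  [[-41, -66], [-100, -161]]
... * rho(b) = [[-5, -8], [-18, -29]]  ->  [[1393, 2242], [3398, 5469]]
... * rho(a) = [[1, 2], [2, 5]]  ->  [[5877, 13996], [14336, 34141]]
... * rho(a) = [[1, 2], [2, 5]]  ->  [[33869, 81734], [82618, 199377]]
... * rho(b^-1) = [[-29, 8], [18, -5]]  ->  [[489011, -137718], [1192864, -335941]]
... * rho(a) = [[1, 2], [2, 5]]  ->  [[213575, 289432], [520982, 706023]]
... * rho(b^-1) = [[-29, 8], [18, -5]]  ->  [[-983899, 261440], [-2400064, 637741]]
... * rho(a) = [[1, 2], [2, 5]]  ->  [[-461019, -660598], [-1124582, -1611423]]
... * rho(a) = [[1, 2], [2, 5]]  ->  [[-1782215, -4225028], [-4347428, -10306279]]
... * rho(b) = [[-5, -8], [-18, -29]]  ->  [[84961579, 136783532], [207250162, 333661515]]
tr = 84961579 + 333661515 = 418623094

418623094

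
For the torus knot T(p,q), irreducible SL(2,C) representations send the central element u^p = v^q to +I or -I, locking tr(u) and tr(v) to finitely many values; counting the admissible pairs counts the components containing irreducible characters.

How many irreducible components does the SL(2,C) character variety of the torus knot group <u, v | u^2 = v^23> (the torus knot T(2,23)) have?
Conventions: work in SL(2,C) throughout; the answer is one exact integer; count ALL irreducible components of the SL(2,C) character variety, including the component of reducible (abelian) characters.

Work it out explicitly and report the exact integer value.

12

For T(2,23): irreducibility forces the central element u^2 = v^23 to one of +I, -I.
So on each irreducible component the traces are pinned: tr(u) = 2*cos(pi*alpha/2) with 1 <= alpha <= 1, tr(v) = 2*cos(pi*beta/23) with 1 <= beta <= 22.
The two central values (-1)^alpha I and (-1)^beta I must be the same matrix, so alpha and beta share a parity.
Enumerate parity-matched pairs: 1*11 odd-odd plus 0*11 even-even gives 11.
Total: 11 irreducible-character components + 1 reducible (abelian) component = 12.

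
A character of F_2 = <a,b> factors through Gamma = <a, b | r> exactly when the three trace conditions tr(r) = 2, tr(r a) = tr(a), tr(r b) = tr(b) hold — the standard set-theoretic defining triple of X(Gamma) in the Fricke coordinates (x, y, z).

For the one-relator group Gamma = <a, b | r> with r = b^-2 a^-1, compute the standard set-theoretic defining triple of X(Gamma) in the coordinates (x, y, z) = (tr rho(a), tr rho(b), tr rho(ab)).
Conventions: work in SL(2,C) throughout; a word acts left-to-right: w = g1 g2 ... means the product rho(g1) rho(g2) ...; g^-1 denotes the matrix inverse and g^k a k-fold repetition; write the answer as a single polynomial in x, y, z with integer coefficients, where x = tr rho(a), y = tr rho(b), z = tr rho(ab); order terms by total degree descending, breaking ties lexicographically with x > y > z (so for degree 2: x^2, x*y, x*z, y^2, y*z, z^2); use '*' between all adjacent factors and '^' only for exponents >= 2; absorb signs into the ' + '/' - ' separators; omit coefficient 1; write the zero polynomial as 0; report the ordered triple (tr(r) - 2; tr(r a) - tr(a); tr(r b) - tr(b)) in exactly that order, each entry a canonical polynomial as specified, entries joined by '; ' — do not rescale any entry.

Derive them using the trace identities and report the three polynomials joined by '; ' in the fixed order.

y*z - x - 2; y^2 - x - 2; -y + z

tr(b^-1) = tr(b) = y
so tr(b^-2) = tr(b^-1) * tr(b) - tr(1)  (eliminate b^-1) = y^2 - 2
reduce: tr(b^-1 a) = tr(a) * tr(b) - tr(a b)  (eliminate b^-1) = x*y - z
tr(b^-2 a) = tr(b^-1 a) * tr(b) - tr(b^-1 a b)  (eliminate b^-1) = x*y^2 - y*z - x
tr(b^-2 a^-1) = tr(b^-2) * tr(a) - tr(b^-2 a)  (eliminate a^-1) = y*z - x
assemble the triple (tr(r) - 2; tr(r a) - x; tr(r b) - y)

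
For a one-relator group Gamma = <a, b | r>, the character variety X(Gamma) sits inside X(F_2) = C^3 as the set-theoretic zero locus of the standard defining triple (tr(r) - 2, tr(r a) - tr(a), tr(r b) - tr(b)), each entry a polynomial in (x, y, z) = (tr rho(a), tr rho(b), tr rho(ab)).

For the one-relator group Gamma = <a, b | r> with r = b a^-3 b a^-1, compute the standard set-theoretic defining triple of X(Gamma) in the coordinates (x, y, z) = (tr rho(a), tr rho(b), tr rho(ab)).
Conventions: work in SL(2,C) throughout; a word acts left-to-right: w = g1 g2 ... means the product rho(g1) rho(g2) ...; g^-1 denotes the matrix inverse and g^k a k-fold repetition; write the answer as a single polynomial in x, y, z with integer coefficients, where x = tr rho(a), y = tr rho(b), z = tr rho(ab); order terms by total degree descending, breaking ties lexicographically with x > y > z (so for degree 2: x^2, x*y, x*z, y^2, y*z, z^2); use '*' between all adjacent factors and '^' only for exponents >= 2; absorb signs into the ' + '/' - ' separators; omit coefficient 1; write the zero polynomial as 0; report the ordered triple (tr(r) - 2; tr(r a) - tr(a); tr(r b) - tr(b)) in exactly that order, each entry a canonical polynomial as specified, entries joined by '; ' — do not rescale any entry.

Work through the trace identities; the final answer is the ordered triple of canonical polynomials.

x^4*y^2 - 2*x^3*y*z - 2*x^2*y^2 + x^2*z^2 + 3*x*y*z - x^2 - z^2; x^3*y^2 - x^2*y*z - x^3 - 2*x*y^2 + y*z + 2*x; x^4*y^3 - 2*x^3*y^2*z - x^4*y - 2*x^2*y^3 + x^2*y*z^2 + x^3*z + 3*x*y^2*z + 2*x^2*y - y*z^2 - 2*x*z

so tr(b^2) = tr(b) * tr(b) - tr(1) = y^2 - 2
tr(b^2 a) = tr(b) * tr(a b) - tr(a) = y*z - x
tr(b^2 a^-1) = tr(b^2) * tr(a) - tr(b^2 a) = x*y^2 - y*z - x
tr(b a^-2 b) = tr(b^2 a^-1) * tr(a) - tr(b^2) = x^2*y^2 - x*y*z - x^2 - y^2 + 2
reduce: tr(b a b a) = tr(b a) * tr(b a) - tr(1) = z^2 - 2
tr(a^-1 b a b) = tr(b a b) * tr(a) - tr(b a b a) = x*y*z - x^2 - z^2 + 2
reduce: tr(b a^-2 b a) = tr(a^-1 b a b) * tr(a) - tr(a^-1 b a b a) = x^2*y*z - x^3 - x*z^2 - y*z + 3*x
so tr(b a^-1 b a^-2) = tr(b a^-2 b) * tr(a) - tr(b a^-2 b a) = x^3*y^2 - 2*x^2*y*z - x*y^2 + x*z^2 + y*z - x
tr(b a^-1 b a^-1) = tr(b a^-1 b) * tr(a) - tr(b a^-1 b a) = x^2*y^2 - 2*x*y*z + z^2 - 2
so tr(b a^-3 b a^-1) = tr(b a^-1 b a^-2) * tr(a) - tr(b a^-1 b a^-1) = x^4*y^2 - 2*x^3*y*z - 2*x^2*y^2 + x^2*z^2 + 3*x*y*z - x^2 - z^2 + 2
reduce: tr(b a^-3 b) = tr(a^-2 b^2) * tr(a) - tr(a^-2 b^2 a)  (eliminate a^-1) = x^3*y^2 - x^2*y*z - x^3 - 2*x*y^2 + y*z + 3*x
reduce: tr(b^3) = tr(b) * tr(b^2) - tr(b) = y^3 - 3*y
tr(b^3 a) = tr(b) * tr(a b^2) - tr(a b) = y^2*z - x*y - z
tr(b^3 a^-1) = tr(b^3) * tr(a) - tr(b^3 a) = x*y^3 - y^2*z - 2*x*y + z
reduce: tr(b^3 a^-2) = tr(b^3 a^-1) * tr(a) - tr(b^3) = x^2*y^3 - x*y^2*z - 2*x^2*y - y^3 + x*z + 3*y
tr(b^2 a^-3 b) = tr(b^3 a^-2) * tr(a) - tr(b^3 a^-1) = x^3*y^3 - x^2*y^2*z - 2*x^3*y - 2*x*y^3 + x^2*z + y^2*z + 5*x*y - z
so tr(a b a) = tr(a) * tr(b a) - tr(b) = x*z - y
reduce: tr(b a b^2 a) = tr(b) * tr(a b a b) - tr(a b a) = y*z^2 - x*z - y
tr(b a b^2 a^-1) = tr(b a b^2) * tr(a) - tr(b a b^2 a) = x*y^2*z - x^2*y - y*z^2 + y
reduce: tr(b a b^2 a^-2) = tr(b a b^2 a^-1) * tr(a) - tr(b a b^2) = x^2*y^2*z - x^3*y - x*y*z^2 - y^2*z + 2*x*y + z
reduce: tr(b^2 a^-3 b a) = tr(b a b^2 a^-2) * tr(a) - tr(b a b^2 a^-1) = x^3*y^2*z - x^4*y - x^2*y*z^2 - 2*x*y^2*z + 3*x^2*y + y*z^2 + x*z - y
reduce: tr(b a^-3 b a^-1 b) = tr(b^2 a^-3 b) * tr(a) - tr(b^2 a^-3 b a) = x^4*y^3 - 2*x^3*y^2*z - x^4*y - 2*x^2*y^3 + x^2*y*z^2 + x^3*z + 3*x*y^2*z + 2*x^2*y - y*z^2 - 2*x*z + y
assemble the triple (tr(r) - 2; tr(r a) - x; tr(r b) - y)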